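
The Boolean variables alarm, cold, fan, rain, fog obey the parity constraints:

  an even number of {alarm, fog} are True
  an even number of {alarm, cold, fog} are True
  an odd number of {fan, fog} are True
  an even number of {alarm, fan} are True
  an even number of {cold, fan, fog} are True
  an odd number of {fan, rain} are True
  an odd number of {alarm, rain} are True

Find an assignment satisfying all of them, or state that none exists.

Adding constraints 1, 3, 4 mod 2: every variable appears an even number of times on the left, so the left side is 0.
But the right sides sum to 1 (mod 2). 0 ≠ 1 — the system is inconsistent.

Unsatisfiable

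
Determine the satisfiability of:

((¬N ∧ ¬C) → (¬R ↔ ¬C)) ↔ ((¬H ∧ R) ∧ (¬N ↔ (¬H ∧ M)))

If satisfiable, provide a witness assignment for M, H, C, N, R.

M=F; H=F; C=F; N=T; R=T

  ((¬N ∧ ¬C) → (¬R ↔ ¬C)) ↔ ((¬H ∧ R) ∧ (¬N ↔ (¬H ∧ M))) = True
    (¬N ∧ ¬C) → (¬R ↔ ¬C) = True
      ¬N ∧ ¬C = False
        ¬N = False
        ¬C = True
      ¬R ↔ ¬C = False
        ¬R = False
        ¬C = True
    (¬H ∧ R) ∧ (¬N ↔ (¬H ∧ M)) = True
      ¬H ∧ R = True
        ¬H = True
      ¬N ↔ (¬H ∧ M) = True
        ¬N = False
        ¬H ∧ M = False
          ¬H = True
The formula evaluates to True.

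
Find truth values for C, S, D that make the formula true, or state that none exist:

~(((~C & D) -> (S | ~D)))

C = False; S = False; D = True

  ~(((~C & D) -> (S | ~D))) = True
    (~C & D) -> (S | ~D) = False
      ~C & D = True
        ~C = True
      S | ~D = False
        ~D = False
The formula evaluates to True.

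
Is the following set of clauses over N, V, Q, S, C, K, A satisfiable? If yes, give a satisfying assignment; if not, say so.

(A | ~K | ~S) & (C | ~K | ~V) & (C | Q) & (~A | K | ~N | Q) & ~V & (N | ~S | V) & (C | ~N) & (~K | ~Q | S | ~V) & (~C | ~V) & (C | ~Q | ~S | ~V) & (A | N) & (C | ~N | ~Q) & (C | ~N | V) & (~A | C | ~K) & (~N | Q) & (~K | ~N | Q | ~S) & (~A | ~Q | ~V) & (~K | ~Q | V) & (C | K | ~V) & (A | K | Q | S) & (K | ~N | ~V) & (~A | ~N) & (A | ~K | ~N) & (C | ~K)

Unit clause (~V) forces V = False.
Set N = False.
  then (N | ~S | V) forces S = False.
  then (A | N) forces A = True.
Set Q = False.
  then (C | Q) forces C = True.
Set K = True.
All clauses satisfied.

N=F; V=F; Q=F; S=F; C=T; K=T; A=T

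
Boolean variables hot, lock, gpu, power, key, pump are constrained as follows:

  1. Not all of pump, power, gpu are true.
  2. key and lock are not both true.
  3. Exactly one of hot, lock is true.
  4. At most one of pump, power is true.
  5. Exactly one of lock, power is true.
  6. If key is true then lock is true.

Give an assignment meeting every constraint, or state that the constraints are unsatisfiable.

hot: True, lock: False, gpu: True, power: True, key: False, pump: False

  (1) {pump, power, gpu}: 2/3 true — not all ✓
  (2) key=F, lock=F — not both ✓
  (3) {hot, lock}: 1 true — exactly one ✓
  (4) {pump, power}: 1 true — at most one ✓
  (5) {lock, power}: 1 true — exactly one ✓
  (6) key=F ⇒ lock: vacuous ✓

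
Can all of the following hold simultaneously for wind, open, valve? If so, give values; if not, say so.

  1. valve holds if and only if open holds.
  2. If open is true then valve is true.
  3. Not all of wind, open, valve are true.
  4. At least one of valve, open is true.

wind=F; open=T; valve=T

  (1) valve=T, open=T — same ✓
  (2) open=T ⇒ valve: T ✓
  (3) {wind, open, valve}: 2/3 true — not all ✓
  (4) {valve, open}: 2 true — at least one ✓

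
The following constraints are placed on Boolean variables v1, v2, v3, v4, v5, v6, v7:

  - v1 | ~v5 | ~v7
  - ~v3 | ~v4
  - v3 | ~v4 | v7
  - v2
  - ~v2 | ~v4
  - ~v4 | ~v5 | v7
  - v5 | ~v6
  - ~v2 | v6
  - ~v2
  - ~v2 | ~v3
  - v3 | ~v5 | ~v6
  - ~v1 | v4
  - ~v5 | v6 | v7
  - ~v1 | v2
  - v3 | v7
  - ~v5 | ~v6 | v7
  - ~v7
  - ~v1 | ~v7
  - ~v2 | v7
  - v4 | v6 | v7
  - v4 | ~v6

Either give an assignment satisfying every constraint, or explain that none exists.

Unsatisfiable

Case v2 = True:
  Clause (~v2) is falsified — contradiction.
Case v2 = False:
  Clause (v2) is falsified — contradiction.
Both cases fail, so the formula is unsatisfiable.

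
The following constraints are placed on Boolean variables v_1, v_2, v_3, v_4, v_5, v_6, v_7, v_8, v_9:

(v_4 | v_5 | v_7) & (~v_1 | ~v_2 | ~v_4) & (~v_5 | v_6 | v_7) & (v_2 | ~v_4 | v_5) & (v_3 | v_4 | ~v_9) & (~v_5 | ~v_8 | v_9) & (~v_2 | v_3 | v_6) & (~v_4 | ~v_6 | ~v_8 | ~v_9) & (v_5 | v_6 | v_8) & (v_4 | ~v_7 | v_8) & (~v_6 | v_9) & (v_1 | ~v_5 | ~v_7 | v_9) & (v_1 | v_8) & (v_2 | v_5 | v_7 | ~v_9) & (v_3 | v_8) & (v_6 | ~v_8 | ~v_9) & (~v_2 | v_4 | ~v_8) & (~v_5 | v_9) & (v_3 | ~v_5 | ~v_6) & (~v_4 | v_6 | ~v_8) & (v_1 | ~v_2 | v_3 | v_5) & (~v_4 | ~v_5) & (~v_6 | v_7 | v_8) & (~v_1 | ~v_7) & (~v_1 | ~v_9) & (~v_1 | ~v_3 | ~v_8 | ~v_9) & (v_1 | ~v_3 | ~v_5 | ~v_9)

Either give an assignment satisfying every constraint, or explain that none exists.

Set v_1 = False.
  then (v_1 | v_8) forces v_8 = True.
Set v_2 = False.
Set v_3 = True.
Try v_4 = True:
  (v_2 | ~v_4 | v_5) forces v_5 = True.
  clause (~v_4 | ~v_5) is falsified — backtrack.
So v_4 = False.
Set v_5 = False.
  then (v_4 | v_5 | v_7) forces v_7 = True.
Set v_6 = False.
  then (v_6 | ~v_8 | ~v_9) forces v_9 = False.
All clauses satisfied.

v_1=F; v_2=F; v_3=T; v_4=F; v_5=F; v_6=F; v_7=T; v_8=T; v_9=F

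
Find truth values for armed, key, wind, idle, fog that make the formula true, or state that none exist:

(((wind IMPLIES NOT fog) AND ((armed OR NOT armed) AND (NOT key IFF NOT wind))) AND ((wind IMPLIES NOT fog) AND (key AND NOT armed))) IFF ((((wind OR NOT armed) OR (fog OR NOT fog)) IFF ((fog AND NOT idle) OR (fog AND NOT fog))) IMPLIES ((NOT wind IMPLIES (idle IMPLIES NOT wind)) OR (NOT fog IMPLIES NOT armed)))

armed: False, key: True, wind: True, idle: False, fog: False

  (((wind IMPLIES NOT fog) AND ((armed OR NOT armed) AND (NOT key IFF NOT wind))) AND ((wind IMPLIES NOT fog) AND (key AND NOT armed))) IFF ((((wind OR NOT armed) OR (fog OR NOT fog)) IFF ((fog AND NOT idle) OR (fog AND NOT fog))) IMPLIES ((NOT wind IMPLIES (idle IMPLIES NOT wind)) OR (NOT fog IMPLIES NOT armed))) = True
    ((wind IMPLIES NOT fog) AND ((armed OR NOT armed) AND (NOT key IFF NOT wind))) AND ((wind IMPLIES NOT fog) AND (key AND NOT armed)) = True
      (wind IMPLIES NOT fog) AND ((armed OR NOT armed) AND (NOT key IFF NOT wind)) = True
        wind IMPLIES NOT fog = True
          NOT fog = True
        (armed OR NOT armed) AND (NOT key IFF NOT wind) = True
          armed OR NOT armed = True
            NOT armed = True
          NOT key IFF NOT wind = True
            NOT key = False
            NOT wind = False
      (wind IMPLIES NOT fog) AND (key AND NOT armed) = True
        wind IMPLIES NOT fog = True
          NOT fog = True
        key AND NOT armed = True
          NOT armed = True
    (((wind OR NOT armed) OR (fog OR NOT fog)) IFF ((fog AND NOT idle) OR (fog AND NOT fog))) IMPLIES ((NOT wind IMPLIES (idle IMPLIES NOT wind)) OR (NOT fog IMPLIES NOT armed)) = True
      ((wind OR NOT armed) OR (fog OR NOT fog)) IFF ((fog AND NOT idle) OR (fog AND NOT fog)) = False
        (wind OR NOT armed) OR (fog OR NOT fog) = True
          wind OR NOT armed = True
            NOT armed = True
          fog OR NOT fog = True
            NOT fog = True
        (fog AND NOT idle) OR (fog AND NOT fog) = False
          fog AND NOT idle = False
            NOT idle = True
          fog AND NOT fog = False
            NOT fog = True
      (NOT wind IMPLIES (idle IMPLIES NOT wind)) OR (NOT fog IMPLIES NOT armed) = True
        NOT wind IMPLIES (idle IMPLIES NOT wind) = True
          NOT wind = False
          idle IMPLIES NOT wind = True
            NOT wind = False
        NOT fog IMPLIES NOT armed = True
          NOT fog = True
          NOT armed = True
The formula evaluates to True.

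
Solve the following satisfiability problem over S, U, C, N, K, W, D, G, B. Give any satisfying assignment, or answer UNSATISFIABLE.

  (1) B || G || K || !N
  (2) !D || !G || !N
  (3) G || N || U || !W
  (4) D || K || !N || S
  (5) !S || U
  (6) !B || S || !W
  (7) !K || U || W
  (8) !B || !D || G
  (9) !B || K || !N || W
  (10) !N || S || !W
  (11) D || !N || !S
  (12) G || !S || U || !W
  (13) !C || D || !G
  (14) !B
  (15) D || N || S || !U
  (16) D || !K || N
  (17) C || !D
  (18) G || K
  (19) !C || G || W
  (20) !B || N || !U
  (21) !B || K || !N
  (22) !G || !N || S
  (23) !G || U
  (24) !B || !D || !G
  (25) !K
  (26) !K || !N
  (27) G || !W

S = True, U = True, C = True, N = False, K = False, W = False, D = True, G = True, B = False

Unit clause (!B) forces B = False.
Unit clause (!K) forces K = False.
In (G || K) only G is left, so G = True.
In (!G || U) only U is left, so U = True.
Set S = True.
Set C = True.
  then (!C || D || !G) forces D = True.
  then (!D || !G || !N) forces N = False.
Set W = False.
All clauses satisfied.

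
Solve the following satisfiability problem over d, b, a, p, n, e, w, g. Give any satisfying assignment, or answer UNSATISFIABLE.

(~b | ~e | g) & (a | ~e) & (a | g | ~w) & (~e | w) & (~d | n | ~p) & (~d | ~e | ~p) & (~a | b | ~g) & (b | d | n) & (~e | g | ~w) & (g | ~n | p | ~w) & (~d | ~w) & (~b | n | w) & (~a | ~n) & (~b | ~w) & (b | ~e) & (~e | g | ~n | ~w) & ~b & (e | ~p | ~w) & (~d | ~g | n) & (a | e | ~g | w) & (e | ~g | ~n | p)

Unit clause (~b) forces b = False.
In (b | ~e) only ~e is left, so e = False.
Set d = True.
  then (~d | ~w) forces w = False.
Set a = False.
  then (a | e | ~g | w) forces g = False.
Set p = True.
  then (~d | n | ~p) forces n = True.
All clauses satisfied.

d=T, b=F, a=F, p=T, n=T, e=F, w=F, g=F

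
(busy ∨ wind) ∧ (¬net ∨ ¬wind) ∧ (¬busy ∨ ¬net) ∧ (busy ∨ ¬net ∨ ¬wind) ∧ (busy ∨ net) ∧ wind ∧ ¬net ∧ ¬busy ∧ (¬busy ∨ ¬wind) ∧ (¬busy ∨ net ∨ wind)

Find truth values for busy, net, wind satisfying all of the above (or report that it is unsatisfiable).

The formula is unsatisfiable.

Case net = True:
  Clause (¬net) is falsified — contradiction.
Case net = False:
  (busy ∨ net) forces busy = True.
  Clause (¬busy) is falsified — contradiction.
Both cases fail, so the formula is unsatisfiable.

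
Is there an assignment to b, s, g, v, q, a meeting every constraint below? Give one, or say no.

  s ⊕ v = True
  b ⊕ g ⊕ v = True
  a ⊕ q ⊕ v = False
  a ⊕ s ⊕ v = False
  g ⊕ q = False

b = False, s = True, g = True, v = False, q = True, a = True

s ⊕ v = T ⊕ F = True ✓
b ⊕ g ⊕ v = F ⊕ T ⊕ F = True ✓
a ⊕ q ⊕ v = T ⊕ T ⊕ F = False ✓
a ⊕ s ⊕ v = T ⊕ T ⊕ F = False ✓
g ⊕ q = T ⊕ T = False ✓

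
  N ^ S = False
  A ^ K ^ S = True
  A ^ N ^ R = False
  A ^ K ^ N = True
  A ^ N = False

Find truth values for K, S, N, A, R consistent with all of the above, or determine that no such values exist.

K = True; S = False; N = False; A = False; R = False

N ^ S = F ^ F = False ✓
A ^ K ^ S = F ^ T ^ F = True ✓
A ^ N ^ R = F ^ F ^ F = False ✓
A ^ K ^ N = F ^ T ^ F = True ✓
A ^ N = F ^ F = False ✓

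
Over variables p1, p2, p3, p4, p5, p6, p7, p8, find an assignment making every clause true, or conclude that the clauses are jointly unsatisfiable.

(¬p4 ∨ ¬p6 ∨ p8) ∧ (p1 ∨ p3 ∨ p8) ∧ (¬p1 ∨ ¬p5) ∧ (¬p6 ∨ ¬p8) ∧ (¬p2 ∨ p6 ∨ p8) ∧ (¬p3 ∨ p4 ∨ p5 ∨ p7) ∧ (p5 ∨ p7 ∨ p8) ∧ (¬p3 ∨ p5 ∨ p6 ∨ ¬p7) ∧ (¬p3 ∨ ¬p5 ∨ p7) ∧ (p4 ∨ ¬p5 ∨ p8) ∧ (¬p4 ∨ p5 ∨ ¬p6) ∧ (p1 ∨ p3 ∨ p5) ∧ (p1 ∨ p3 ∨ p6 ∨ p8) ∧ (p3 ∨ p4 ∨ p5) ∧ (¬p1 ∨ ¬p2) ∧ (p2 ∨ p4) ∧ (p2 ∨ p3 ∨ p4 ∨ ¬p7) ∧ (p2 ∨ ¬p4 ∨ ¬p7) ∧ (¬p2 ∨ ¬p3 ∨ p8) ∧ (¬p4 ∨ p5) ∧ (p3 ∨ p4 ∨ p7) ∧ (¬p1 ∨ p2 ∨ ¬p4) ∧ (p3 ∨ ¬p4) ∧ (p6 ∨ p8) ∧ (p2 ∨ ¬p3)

p1: False, p2: True, p3: False, p4: False, p5: True, p6: False, p7: True, p8: True

Set p1 = False.
Try p2 = False:
  (p2 ∨ p4) forces p4 = True.
  (p2 ∨ ¬p4 ∨ ¬p7) forces p7 = False.
  (¬p4 ∨ p5) forces p5 = True.
  (¬p3 ∨ ¬p5 ∨ p7) forces p3 = False.
  clause (p3 ∨ ¬p4) is falsified — backtrack.
So p2 = True.
Set p3 = False.
  then (p1 ∨ p3 ∨ p8) forces p8 = True.
  then (¬p6 ∨ ¬p8) forces p6 = False.
  then (p1 ∨ p3 ∨ p5) forces p5 = True.
  then (p3 ∨ ¬p4) forces p4 = False.
  then (p3 ∨ p4 ∨ p7) forces p7 = True.
All clauses satisfied.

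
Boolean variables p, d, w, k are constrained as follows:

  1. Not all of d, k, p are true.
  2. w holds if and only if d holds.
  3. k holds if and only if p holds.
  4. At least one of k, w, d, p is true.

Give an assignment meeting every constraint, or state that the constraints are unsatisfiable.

p=T; d=F; w=F; k=T

  (1) {d, k, p}: 2/3 true — not all ✓
  (2) w=F, d=F — same ✓
  (3) k=T, p=T — same ✓
  (4) {k, w, d, p}: 2 true — at least one ✓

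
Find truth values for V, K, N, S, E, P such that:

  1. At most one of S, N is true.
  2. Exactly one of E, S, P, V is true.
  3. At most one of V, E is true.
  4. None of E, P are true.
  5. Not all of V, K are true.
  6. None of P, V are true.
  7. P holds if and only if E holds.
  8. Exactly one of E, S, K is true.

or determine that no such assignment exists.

V=F, K=F, N=F, S=T, E=F, P=F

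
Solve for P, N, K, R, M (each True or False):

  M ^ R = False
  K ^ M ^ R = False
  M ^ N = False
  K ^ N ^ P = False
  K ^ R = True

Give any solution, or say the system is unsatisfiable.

P=T; N=T; K=F; R=T; M=T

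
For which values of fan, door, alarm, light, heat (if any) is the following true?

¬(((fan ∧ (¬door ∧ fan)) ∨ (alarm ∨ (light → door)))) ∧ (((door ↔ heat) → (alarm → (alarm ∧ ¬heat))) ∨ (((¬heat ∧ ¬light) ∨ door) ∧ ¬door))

fan: False, door: False, alarm: False, light: True, heat: False

  ¬(((fan ∧ (¬door ∧ fan)) ∨ (alarm ∨ (light → door)))) = True
    (fan ∧ (¬door ∧ fan)) ∨ (alarm ∨ (light → door)) = False
      fan ∧ (¬door ∧ fan) = False
        ¬door ∧ fan = False
          ¬door = True
      alarm ∨ (light → door) = False
        light → door = False
  ((door ↔ heat) → (alarm → (alarm ∧ ¬heat))) ∨ (((¬heat ∧ ¬light) ∨ door) ∧ ¬door) = True
    (door ↔ heat) → (alarm → (alarm ∧ ¬heat)) = True
      door ↔ heat = True
      alarm → (alarm ∧ ¬heat) = True
        alarm ∧ ¬heat = False
          ¬heat = True
    ((¬heat ∧ ¬light) ∨ door) ∧ ¬door = False
      (¬heat ∧ ¬light) ∨ door = False
        ¬heat ∧ ¬light = False
          ¬heat = True
          ¬light = False
      ¬door = True
Both conjuncts True, so the formula holds.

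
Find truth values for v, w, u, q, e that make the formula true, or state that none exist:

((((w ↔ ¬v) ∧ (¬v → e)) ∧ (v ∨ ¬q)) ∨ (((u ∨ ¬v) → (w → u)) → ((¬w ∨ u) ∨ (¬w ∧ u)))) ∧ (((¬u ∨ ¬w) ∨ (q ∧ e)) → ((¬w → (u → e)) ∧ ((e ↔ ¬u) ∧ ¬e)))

v = True, w = True, u = True, q = True, e = False

  (((w ↔ ¬v) ∧ (¬v → e)) ∧ (v ∨ ¬q)) ∨ (((u ∨ ¬v) → (w → u)) → ((¬w ∨ u) ∨ (¬w ∧ u))) = True
    ((w ↔ ¬v) ∧ (¬v → e)) ∧ (v ∨ ¬q) = False
      (w ↔ ¬v) ∧ (¬v → e) = False
        w ↔ ¬v = False
          ¬v = False
        ¬v → e = True
          ¬v = False
      v ∨ ¬q = True
        ¬q = False
    ((u ∨ ¬v) → (w → u)) → ((¬w ∨ u) ∨ (¬w ∧ u)) = True
      (u ∨ ¬v) → (w → u) = True
        u ∨ ¬v = True
          ¬v = False
        w → u = True
      (¬w ∨ u) ∨ (¬w ∧ u) = True
        ¬w ∨ u = True
          ¬w = False
        ¬w ∧ u = False
          ¬w = False
  ((¬u ∨ ¬w) ∨ (q ∧ e)) → ((¬w → (u → e)) ∧ ((e ↔ ¬u) ∧ ¬e)) = True
    (¬u ∨ ¬w) ∨ (q ∧ e) = False
      ¬u ∨ ¬w = False
        ¬u = False
        ¬w = False
      q ∧ e = False
    (¬w → (u → e)) ∧ ((e ↔ ¬u) ∧ ¬e) = True
      ¬w → (u → e) = True
        ¬w = False
        u → e = False
      (e ↔ ¬u) ∧ ¬e = True
        e ↔ ¬u = True
          ¬u = False
        ¬e = True
Both conjuncts True, so the formula holds.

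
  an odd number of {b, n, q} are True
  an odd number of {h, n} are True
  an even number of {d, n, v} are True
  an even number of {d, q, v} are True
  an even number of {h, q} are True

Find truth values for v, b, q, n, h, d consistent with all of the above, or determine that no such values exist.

Adding constraints 2, 3, 4, 5 mod 2: every variable appears an even number of times on the left, so the left side is 0.
But the right sides sum to 1 (mod 2). 0 ≠ 1 — the system is inconsistent.

The formula is unsatisfiable.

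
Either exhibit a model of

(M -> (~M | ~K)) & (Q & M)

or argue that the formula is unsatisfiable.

K: False, Q: True, M: True

  M -> (~M | ~K) = True
    ~M | ~K = True
      ~M = False
      ~K = True
  Q & M = True
Both conjuncts True, so the formula holds.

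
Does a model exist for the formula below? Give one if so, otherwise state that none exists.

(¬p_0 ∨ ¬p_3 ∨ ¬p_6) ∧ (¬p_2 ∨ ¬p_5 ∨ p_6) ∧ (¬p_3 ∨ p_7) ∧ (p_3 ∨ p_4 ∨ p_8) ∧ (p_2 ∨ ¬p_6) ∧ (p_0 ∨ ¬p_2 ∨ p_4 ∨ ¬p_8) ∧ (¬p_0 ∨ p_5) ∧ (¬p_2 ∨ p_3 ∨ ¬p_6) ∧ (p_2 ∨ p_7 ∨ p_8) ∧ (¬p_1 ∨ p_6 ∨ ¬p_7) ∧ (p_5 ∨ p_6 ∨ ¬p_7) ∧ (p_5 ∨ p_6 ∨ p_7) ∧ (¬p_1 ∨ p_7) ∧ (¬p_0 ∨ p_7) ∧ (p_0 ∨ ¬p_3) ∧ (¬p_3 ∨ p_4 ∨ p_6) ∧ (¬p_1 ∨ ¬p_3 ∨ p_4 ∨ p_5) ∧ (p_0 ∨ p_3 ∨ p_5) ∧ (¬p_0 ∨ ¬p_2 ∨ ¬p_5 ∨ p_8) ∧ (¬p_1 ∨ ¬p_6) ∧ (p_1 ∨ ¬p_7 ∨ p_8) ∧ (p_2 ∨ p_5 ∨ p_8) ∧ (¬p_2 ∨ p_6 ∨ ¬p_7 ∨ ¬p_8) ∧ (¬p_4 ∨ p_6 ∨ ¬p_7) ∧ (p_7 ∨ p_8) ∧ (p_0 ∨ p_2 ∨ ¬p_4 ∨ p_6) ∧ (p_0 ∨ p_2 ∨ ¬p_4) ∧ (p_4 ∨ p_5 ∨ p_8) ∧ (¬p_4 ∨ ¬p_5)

p_0 = True, p_1 = False, p_2 = False, p_3 = False, p_4 = False, p_5 = True, p_6 = False, p_7 = True, p_8 = True

Set p_0 = True.
  then (¬p_0 ∨ p_5) forces p_5 = True.
  then (¬p_0 ∨ p_7) forces p_7 = True.
  then (¬p_4 ∨ ¬p_5) forces p_4 = False.
Set p_1 = False.
  then (p_1 ∨ ¬p_7 ∨ p_8) forces p_8 = True.
Try p_2 = True:
  (¬p_2 ∨ ¬p_5 ∨ p_6) forces p_6 = True.
  (¬p_0 ∨ ¬p_3 ∨ ¬p_6) forces p_3 = False.
  clause (¬p_2 ∨ p_3 ∨ ¬p_6) is falsified — backtrack.
So p_2 = False.
  then (p_2 ∨ ¬p_6) forces p_6 = False.
  then (¬p_3 ∨ p_4 ∨ p_6) forces p_3 = False.
All clauses satisfied.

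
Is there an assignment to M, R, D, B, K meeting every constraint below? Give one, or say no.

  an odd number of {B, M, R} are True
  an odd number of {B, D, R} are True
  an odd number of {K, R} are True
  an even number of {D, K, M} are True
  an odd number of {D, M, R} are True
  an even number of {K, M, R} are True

M = True, R = True, D = True, B = True, K = False

{B, M, R}: 3 true → odd ✓
{B, D, R}: 3 true → odd ✓
{K, R}: 1 true → odd ✓
{D, K, M}: 2 true → even ✓
{D, M, R}: 3 true → odd ✓
{K, M, R}: 2 true → even ✓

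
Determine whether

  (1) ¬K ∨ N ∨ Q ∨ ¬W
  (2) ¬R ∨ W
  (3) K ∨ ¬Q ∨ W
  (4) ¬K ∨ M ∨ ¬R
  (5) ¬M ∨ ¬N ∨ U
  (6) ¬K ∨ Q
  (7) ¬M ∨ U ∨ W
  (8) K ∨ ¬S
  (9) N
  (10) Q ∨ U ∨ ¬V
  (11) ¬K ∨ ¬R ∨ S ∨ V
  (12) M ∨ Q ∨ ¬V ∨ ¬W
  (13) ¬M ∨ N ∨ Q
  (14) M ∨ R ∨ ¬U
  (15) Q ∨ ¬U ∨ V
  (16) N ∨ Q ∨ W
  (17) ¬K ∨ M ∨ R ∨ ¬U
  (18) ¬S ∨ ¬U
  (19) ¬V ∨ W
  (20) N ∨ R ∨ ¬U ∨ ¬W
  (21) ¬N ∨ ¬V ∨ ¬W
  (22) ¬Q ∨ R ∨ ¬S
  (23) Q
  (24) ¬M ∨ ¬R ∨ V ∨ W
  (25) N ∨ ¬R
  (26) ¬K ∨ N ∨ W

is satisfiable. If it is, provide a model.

W: True, U: True, V: False, Q: True, N: True, K: False, R: True, M: False, S: False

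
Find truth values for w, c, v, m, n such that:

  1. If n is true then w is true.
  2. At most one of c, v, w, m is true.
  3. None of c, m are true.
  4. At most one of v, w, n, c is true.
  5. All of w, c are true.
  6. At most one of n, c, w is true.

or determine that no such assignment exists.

Unsatisfiable — no assignment works.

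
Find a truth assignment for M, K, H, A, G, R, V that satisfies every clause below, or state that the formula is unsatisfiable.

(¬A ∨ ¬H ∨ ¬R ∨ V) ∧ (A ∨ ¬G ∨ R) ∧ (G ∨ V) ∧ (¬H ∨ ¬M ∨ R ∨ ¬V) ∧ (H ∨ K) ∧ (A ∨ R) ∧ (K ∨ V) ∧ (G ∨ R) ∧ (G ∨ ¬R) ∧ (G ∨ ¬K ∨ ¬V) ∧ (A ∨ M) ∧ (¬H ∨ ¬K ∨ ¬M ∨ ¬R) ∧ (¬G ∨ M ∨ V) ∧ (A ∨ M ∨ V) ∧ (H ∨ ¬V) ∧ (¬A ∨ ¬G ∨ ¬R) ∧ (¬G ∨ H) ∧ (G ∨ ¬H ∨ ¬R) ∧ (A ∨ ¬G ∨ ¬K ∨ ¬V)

Set M = False.
  then (A ∨ M) forces A = True.
Set K = True.
Try H = False:
  (H ∨ ¬V) forces V = False.
  (G ∨ V) forces G = True.
  clause (¬G ∨ M ∨ V) is falsified — backtrack.
So H = True.
Set G = True.
  then (¬G ∨ M ∨ V) forces V = True.
  then (¬A ∨ ¬G ∨ ¬R) forces R = False.
All clauses satisfied.

M=F; K=T; H=T; A=T; G=T; R=F; V=T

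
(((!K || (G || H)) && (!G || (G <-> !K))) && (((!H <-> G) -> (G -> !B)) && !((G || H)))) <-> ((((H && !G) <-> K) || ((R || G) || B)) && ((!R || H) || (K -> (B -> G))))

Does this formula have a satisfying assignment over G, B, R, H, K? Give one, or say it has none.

G: False; B: False; R: False; H: False; K: False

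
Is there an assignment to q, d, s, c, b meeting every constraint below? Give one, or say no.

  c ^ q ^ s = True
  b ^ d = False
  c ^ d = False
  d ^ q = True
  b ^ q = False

Unsatisfiable — no assignment works.

Adding constraints 2, 4, 5 mod 2: every variable appears an even number of times on the left, so the left side is 0.
But the right sides sum to 1 (mod 2). 0 ≠ 1 — the system is inconsistent.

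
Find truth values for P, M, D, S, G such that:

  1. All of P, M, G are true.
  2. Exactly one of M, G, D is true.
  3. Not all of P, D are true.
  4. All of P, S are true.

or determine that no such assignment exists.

Case P = True:
  (1) forces M = True.
  (1) forces G = True.
  Constraint (2) is violated (M=T, G=T) — contradiction.
Case P = False:
  Constraint (1) is violated (P=F) — contradiction.
Both cases fail — unsatisfiable.

No satisfying assignment exists.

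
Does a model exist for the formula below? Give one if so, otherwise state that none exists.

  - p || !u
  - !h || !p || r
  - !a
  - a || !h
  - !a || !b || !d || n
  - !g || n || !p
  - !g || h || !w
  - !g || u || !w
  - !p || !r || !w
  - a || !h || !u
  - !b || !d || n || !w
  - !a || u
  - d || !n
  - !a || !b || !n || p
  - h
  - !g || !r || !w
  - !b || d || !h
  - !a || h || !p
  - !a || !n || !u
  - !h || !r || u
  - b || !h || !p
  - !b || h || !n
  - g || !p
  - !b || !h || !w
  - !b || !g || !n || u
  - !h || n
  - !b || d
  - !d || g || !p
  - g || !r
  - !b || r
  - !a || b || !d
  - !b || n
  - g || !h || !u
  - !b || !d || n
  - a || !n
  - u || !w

Unsatisfiable — no assignment works.

Case a = True:
  Clause (!a) is falsified — contradiction.
Case a = False:
  (a || !h) forces h = False.
  Clause (h) is falsified — contradiction.
Both cases fail, so the formula is unsatisfiable.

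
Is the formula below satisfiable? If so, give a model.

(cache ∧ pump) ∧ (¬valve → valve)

valve=T, cache=T, pump=T

  cache ∧ pump = True
  ¬valve → valve = True
    ¬valve = False
Both conjuncts True, so the formula holds.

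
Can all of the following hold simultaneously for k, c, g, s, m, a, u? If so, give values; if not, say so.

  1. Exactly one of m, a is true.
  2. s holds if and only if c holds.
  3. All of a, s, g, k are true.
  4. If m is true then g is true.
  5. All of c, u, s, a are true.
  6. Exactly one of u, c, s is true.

The formula is unsatisfiable.

Case c = True:
  (2) with c=T forces s = True.
  Constraint (6) is violated (c=T, s=T) — contradiction.
Case c = False:
  Constraint (5) is violated (c=F) — contradiction.
Both cases fail — unsatisfiable.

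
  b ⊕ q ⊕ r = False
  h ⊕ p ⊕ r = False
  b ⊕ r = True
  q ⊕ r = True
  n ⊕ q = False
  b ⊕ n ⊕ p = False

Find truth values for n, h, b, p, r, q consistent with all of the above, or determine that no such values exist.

n=T; h=F; b=T; p=F; r=F; q=T

b ⊕ q ⊕ r = T ⊕ T ⊕ F = False ✓
h ⊕ p ⊕ r = F ⊕ F ⊕ F = False ✓
b ⊕ r = T ⊕ F = True ✓
q ⊕ r = T ⊕ F = True ✓
n ⊕ q = T ⊕ T = False ✓
b ⊕ n ⊕ p = T ⊕ T ⊕ F = False ✓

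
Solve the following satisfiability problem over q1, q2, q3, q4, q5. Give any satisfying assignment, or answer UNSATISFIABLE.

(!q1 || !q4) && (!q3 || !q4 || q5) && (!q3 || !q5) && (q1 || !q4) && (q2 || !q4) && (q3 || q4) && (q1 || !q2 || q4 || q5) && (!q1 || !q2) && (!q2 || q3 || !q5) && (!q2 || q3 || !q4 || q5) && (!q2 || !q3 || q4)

q1: False, q2: False, q3: True, q4: False, q5: False

Set q1 = False.
  then (q1 || !q4) forces q4 = False.
  then (q3 || q4) forces q3 = True.
  then (!q2 || !q3 || q4) forces q2 = False.
  then (!q3 || !q5) forces q5 = False.
All clauses satisfied.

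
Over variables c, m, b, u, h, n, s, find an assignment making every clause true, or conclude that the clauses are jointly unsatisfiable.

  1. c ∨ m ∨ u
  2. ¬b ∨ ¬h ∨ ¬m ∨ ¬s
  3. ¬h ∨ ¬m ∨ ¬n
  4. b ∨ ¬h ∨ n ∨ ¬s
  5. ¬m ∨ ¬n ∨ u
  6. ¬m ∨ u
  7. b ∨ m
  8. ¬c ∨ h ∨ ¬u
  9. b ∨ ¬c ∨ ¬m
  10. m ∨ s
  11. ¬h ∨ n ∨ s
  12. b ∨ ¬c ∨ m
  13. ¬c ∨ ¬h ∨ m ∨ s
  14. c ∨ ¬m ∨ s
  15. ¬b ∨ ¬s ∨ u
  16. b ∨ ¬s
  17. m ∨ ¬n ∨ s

c = True, m = False, b = True, u = True, h = True, n = False, s = True

Set c = True.
Set m = False.
  then (b ∨ m) forces b = True.
  then (m ∨ s) forces s = True.
  then (¬b ∨ ¬s ∨ u) forces u = True.
  then (¬c ∨ h ∨ ¬u) forces h = True.
Set n = False.
All clauses satisfied.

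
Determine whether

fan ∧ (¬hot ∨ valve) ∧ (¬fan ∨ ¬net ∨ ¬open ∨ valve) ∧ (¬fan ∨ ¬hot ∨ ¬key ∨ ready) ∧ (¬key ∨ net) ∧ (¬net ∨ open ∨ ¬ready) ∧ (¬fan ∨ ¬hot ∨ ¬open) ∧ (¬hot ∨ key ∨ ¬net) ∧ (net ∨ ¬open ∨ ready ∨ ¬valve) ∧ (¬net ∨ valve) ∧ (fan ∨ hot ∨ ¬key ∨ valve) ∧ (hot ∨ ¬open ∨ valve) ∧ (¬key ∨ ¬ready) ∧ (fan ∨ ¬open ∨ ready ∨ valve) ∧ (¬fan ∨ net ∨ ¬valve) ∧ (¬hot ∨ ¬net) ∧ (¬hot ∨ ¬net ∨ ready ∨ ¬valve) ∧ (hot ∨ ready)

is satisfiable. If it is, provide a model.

hot: False, open: True, net: True, valve: True, ready: True, key: False, fan: True

Unit clause (fan) forces fan = True.
Try hot = True:
  (¬hot ∨ valve) forces valve = True.
  (¬fan ∨ ¬hot ∨ ¬open) forces open = False.
  (¬fan ∨ net ∨ ¬valve) forces net = True.
  clause (¬hot ∨ ¬net) is falsified — backtrack.
So hot = False.
  then (hot ∨ ready) forces ready = True.
  then (¬key ∨ ¬ready) forces key = False.
Set open = True.
  then (hot ∨ ¬open ∨ valve) forces valve = True.
  then (¬fan ∨ net ∨ ¬valve) forces net = True.
All clauses satisfied.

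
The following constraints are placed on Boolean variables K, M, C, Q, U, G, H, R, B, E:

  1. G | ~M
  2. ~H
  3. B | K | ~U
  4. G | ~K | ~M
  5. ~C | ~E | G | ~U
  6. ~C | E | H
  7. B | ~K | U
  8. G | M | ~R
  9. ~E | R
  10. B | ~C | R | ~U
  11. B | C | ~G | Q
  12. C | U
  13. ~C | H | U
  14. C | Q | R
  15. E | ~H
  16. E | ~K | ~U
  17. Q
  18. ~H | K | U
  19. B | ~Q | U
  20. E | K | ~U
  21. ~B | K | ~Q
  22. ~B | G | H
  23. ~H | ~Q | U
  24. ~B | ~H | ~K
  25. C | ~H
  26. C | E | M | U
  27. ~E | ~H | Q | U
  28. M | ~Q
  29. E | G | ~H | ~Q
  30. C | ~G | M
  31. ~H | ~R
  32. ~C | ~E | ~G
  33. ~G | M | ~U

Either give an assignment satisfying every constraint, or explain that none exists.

K=T; M=T; C=F; Q=T; U=T; G=T; H=F; R=T; B=T; E=T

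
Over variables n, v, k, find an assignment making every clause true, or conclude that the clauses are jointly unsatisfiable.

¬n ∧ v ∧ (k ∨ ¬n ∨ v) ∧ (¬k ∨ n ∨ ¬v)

Unit clause (¬n) forces n = False.
Unit clause (v) forces v = True.
In (¬k ∨ n ∨ ¬v) only ¬k is left, so k = False.
All clauses satisfied.

n = False, v = True, k = False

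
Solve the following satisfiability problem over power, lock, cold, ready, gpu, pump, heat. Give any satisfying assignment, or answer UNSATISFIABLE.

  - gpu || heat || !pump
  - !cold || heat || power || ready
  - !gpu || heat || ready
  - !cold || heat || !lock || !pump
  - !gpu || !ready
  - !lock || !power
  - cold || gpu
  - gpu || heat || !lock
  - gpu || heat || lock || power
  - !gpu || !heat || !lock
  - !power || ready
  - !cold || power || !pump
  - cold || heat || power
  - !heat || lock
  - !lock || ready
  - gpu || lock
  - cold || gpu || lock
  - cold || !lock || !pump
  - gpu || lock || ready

power=F, lock=T, cold=T, ready=T, gpu=F, pump=F, heat=T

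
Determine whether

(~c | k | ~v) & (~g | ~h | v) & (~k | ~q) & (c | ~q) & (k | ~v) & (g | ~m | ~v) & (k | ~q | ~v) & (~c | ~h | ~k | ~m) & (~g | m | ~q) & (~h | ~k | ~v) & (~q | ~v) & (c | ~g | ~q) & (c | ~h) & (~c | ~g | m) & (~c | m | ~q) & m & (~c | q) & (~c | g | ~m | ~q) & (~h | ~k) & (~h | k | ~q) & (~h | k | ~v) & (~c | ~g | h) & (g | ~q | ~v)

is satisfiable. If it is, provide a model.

Unit clause (m) forces m = True.
Set q = False.
  then (~c | q) forces c = False.
  then (c | ~h) forces h = False.
Set v = False.
Set g = False.
Set k = False.
All clauses satisfied.

q = False; h = False; c = False; v = False; g = False; k = False; m = True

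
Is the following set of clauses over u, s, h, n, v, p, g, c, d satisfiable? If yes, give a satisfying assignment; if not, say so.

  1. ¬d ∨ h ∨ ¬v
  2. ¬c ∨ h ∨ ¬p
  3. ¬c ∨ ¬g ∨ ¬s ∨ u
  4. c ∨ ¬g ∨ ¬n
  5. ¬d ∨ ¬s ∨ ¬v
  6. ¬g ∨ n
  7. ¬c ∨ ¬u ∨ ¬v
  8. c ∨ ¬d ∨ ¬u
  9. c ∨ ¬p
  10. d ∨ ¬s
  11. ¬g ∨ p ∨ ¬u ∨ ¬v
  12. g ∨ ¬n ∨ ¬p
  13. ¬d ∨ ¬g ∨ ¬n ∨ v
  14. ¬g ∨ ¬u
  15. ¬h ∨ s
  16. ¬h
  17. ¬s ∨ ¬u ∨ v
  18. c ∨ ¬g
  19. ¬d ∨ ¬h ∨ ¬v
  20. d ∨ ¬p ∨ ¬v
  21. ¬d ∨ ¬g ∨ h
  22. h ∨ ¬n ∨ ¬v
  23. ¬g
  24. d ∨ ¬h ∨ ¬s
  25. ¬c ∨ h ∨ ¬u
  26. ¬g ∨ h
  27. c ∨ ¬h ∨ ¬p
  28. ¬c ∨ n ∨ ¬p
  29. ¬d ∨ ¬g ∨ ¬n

u = False, s = True, h = False, n = True, v = False, p = False, g = False, c = True, d = True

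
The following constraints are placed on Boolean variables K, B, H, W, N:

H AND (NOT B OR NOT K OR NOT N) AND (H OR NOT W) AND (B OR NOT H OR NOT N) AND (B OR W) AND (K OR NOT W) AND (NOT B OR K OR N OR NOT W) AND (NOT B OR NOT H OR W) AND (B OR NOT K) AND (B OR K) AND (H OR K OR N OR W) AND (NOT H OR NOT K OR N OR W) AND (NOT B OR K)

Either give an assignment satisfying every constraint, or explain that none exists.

K=T, B=T, H=T, W=T, N=F

Unit clause (H) forces H = True.
Set K = True.
  then (B OR NOT K) forces B = True.
  then (NOT B OR NOT K OR NOT N) forces N = False.
  then (NOT B OR NOT H OR W) forces W = True.
All clauses satisfied.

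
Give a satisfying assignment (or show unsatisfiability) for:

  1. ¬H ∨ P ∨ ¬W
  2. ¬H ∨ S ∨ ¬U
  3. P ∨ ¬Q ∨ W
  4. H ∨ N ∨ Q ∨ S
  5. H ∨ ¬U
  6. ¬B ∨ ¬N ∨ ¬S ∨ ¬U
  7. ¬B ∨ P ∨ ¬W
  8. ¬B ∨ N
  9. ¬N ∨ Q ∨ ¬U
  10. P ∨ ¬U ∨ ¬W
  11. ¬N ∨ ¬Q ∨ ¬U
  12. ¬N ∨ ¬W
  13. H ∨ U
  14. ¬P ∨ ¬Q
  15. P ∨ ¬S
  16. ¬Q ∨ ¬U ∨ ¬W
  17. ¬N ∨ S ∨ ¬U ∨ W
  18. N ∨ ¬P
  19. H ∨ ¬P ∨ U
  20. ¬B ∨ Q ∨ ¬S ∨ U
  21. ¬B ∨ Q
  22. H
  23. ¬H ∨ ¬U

N = False, W = False, H = True, U = False, B = False, Q = False, P = False, S = False

Unit clause (H) forces H = True.
In (¬H ∨ ¬U) only ¬U is left, so U = False.
Set N = False.
  then (¬B ∨ N) forces B = False.
  then (N ∨ ¬P) forces P = False.
  then (¬H ∨ P ∨ ¬W) forces W = False.
  then (P ∨ ¬Q ∨ W) forces Q = False.
  then (P ∨ ¬S) forces S = False.
All clauses satisfied.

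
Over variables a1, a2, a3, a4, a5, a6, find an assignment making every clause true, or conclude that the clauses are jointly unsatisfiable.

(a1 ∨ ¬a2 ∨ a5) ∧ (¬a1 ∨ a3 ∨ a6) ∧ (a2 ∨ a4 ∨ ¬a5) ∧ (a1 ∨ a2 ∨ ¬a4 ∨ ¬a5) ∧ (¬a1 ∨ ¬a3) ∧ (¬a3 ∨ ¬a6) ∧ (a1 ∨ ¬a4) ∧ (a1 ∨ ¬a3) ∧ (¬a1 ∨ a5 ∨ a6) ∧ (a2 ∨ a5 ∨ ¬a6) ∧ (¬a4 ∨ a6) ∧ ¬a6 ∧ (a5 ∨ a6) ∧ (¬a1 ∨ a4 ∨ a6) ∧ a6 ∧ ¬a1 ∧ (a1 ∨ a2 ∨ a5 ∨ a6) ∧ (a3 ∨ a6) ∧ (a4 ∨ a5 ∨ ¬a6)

UNSATISFIABLE

Case a6 = True:
  Clause (¬a6) is falsified — contradiction.
Case a6 = False:
  Clause (a6) is falsified — contradiction.
Both cases fail, so the formula is unsatisfiable.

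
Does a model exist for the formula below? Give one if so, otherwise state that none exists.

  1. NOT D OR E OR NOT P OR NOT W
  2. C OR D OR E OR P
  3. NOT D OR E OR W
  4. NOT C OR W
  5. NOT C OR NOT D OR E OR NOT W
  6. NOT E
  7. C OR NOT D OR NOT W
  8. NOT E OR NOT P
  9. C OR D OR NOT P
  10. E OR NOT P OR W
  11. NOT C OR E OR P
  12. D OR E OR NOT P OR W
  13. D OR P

C = True, P = True, D = False, W = True, E = False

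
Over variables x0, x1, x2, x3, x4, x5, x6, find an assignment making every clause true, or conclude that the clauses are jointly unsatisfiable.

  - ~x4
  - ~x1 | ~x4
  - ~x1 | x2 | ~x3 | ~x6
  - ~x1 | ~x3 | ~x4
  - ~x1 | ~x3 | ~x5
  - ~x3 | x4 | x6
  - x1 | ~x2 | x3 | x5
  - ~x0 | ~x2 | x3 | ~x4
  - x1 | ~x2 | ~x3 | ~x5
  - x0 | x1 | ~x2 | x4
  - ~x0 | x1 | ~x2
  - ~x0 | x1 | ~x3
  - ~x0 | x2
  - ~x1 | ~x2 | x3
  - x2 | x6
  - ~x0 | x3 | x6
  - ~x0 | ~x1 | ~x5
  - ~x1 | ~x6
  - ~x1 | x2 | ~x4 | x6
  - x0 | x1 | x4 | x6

x0 = False, x1 = False, x2 = False, x3 = False, x4 = False, x5 = False, x6 = True

Unit clause (~x4) forces x4 = False.
Set x0 = False.
Try x1 = True:
  (~x1 | ~x6) forces x6 = False.
  (~x3 | x4 | x6) forces x3 = False.
  (~x1 | ~x2 | x3) forces x2 = False.
  clause (x2 | x6) is falsified — backtrack.
So x1 = False.
  then (x0 | x1 | ~x2 | x4) forces x2 = False.
  then (x2 | x6) forces x6 = True.
Set x3 = False.
Set x5 = False.
All clauses satisfied.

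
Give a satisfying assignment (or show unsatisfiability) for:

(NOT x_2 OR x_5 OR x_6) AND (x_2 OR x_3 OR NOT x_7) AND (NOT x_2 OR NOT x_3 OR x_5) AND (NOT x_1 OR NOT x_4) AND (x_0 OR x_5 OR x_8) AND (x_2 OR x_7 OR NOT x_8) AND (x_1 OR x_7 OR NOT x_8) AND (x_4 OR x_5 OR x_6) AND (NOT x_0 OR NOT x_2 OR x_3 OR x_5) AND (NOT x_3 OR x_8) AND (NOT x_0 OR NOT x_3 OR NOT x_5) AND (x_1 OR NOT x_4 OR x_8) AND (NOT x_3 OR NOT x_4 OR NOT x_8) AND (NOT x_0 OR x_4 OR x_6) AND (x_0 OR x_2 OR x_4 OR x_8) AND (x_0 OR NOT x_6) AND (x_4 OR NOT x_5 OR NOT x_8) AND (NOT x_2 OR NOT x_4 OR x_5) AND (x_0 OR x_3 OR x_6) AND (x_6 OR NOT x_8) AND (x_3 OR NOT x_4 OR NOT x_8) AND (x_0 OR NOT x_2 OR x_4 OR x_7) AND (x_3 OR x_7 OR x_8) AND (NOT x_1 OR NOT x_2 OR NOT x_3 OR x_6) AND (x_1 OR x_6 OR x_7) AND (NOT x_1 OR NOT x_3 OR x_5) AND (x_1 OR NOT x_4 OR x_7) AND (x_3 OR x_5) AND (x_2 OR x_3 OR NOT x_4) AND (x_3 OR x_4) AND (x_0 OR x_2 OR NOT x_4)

x_0=T, x_1=F, x_2=F, x_3=T, x_4=F, x_5=F, x_6=T, x_7=T, x_8=T

Try x_0 = False:
  (x_0 OR NOT x_6) forces x_6 = False.
  (x_0 OR x_3 OR x_6) forces x_3 = True.
  (NOT x_3 OR x_8) forces x_8 = True.
  clause (x_6 OR NOT x_8) is falsified — backtrack.
So x_0 = True.
Set x_1 = False.
Set x_2 = False.
Set x_3 = True.
  then (NOT x_3 OR x_8) forces x_8 = True.
  then (NOT x_0 OR NOT x_3 OR NOT x_5) forces x_5 = False.
  then (NOT x_3 OR NOT x_4 OR NOT x_8) forces x_4 = False.
  then (NOT x_0 OR x_4 OR x_6) forces x_6 = True.
  then (x_2 OR x_7 OR NOT x_8) forces x_7 = True.
All clauses satisfied.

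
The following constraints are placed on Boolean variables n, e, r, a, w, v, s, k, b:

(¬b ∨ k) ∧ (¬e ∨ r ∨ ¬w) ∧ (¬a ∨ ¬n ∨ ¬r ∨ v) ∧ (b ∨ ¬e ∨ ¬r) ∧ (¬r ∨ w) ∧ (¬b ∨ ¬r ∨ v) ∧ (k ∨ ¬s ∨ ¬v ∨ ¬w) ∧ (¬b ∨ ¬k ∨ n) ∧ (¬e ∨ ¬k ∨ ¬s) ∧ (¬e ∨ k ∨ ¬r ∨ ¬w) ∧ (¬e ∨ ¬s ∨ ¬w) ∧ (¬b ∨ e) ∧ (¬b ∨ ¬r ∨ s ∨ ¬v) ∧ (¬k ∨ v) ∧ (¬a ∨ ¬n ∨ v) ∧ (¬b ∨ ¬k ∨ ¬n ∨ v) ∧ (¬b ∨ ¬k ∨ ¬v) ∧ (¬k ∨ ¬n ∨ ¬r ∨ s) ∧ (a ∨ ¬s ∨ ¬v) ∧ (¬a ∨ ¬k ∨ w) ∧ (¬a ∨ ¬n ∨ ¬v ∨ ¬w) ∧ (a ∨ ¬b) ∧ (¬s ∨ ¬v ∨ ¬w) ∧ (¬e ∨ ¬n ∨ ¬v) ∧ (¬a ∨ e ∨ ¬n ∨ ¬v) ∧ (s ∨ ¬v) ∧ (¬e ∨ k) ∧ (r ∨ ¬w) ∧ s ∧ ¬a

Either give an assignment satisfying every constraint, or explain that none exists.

Unit clause (s) forces s = True.
Unit clause (¬a) forces a = False.
In (a ∨ ¬s ∨ ¬v) only ¬v is left, so v = False.
In (a ∨ ¬b) only ¬b is left, so b = False.
In (¬k ∨ v) only ¬k is left, so k = False.
In (¬e ∨ k) only ¬e is left, so e = False.
Set n = False.
Set r = False.
  then (r ∨ ¬w) forces w = False.
All clauses satisfied.

n: False; e: False; r: False; a: False; w: False; v: False; s: True; k: False; b: False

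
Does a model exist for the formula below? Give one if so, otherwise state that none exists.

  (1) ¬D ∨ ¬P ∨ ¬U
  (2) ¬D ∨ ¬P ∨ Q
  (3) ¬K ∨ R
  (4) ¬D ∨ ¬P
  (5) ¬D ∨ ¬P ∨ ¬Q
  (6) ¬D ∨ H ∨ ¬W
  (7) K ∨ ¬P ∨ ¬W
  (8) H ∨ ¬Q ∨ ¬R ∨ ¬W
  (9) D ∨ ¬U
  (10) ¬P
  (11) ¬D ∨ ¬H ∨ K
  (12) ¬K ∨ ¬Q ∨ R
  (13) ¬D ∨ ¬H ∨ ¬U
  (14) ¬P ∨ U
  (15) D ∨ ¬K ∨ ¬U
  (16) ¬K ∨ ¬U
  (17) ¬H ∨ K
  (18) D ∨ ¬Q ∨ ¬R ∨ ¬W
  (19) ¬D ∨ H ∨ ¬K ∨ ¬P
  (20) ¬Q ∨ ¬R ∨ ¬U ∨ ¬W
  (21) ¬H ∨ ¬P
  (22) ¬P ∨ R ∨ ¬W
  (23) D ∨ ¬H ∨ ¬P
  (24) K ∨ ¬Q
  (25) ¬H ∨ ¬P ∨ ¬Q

W=T; Q=F; P=F; H=F; R=F; U=F; K=F; D=F

Unit clause (¬P) forces P = False.
Set W = True.
Set Q = False.
Set H = False.
  then (¬D ∨ H ∨ ¬W) forces D = False.
  then (D ∨ ¬U) forces U = False.
Set R = False.
  then (¬K ∨ R) forces K = False.
All clauses satisfied.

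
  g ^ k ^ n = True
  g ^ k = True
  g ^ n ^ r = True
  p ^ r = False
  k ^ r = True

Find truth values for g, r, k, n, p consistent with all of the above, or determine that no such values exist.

Unsatisfiable — no assignment works.

Adding constraints 1, 3, 5 mod 2: every variable appears an even number of times on the left, so the left side is 0.
But the right sides sum to 1 (mod 2). 0 ≠ 1 — the system is inconsistent.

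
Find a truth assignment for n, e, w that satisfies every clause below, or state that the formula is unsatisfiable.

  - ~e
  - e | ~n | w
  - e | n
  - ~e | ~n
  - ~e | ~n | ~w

Unit clause (~e) forces e = False.
In (e | n) only n is left, so n = True.
In (e | ~n | w) only w is left, so w = True.
All clauses satisfied.

n: True, e: False, w: True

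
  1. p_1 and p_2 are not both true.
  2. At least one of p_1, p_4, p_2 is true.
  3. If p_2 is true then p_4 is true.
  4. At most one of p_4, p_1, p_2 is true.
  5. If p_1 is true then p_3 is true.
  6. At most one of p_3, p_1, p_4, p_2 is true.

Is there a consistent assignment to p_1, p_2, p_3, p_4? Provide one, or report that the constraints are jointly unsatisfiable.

p_1: False, p_2: False, p_3: False, p_4: True

  (1) p_1=F, p_2=F — not both ✓
  (2) {p_1, p_4, p_2}: 1 true — at least one ✓
  (3) p_2=F ⇒ p_4: vacuous ✓
  (4) {p_4, p_1, p_2}: 1 true — at most one ✓
  (5) p_1=F ⇒ p_3: vacuous ✓
  (6) {p_3, p_1, p_4, p_2}: 1 true — at most one ✓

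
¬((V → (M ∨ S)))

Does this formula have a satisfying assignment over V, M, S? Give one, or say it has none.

V=T, M=F, S=F

  ¬((V → (M ∨ S))) = True
    V → (M ∨ S) = False
      M ∨ S = False
The formula evaluates to True.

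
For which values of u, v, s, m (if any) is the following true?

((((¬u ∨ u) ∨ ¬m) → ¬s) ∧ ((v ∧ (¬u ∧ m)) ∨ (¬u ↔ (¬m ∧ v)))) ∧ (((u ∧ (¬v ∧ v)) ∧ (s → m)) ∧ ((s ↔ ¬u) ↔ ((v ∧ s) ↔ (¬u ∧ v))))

Case v = True: the conjunct ¬v is False.
Case v = False: the conjunct v is False.
Both cases fail — unsatisfiable.

Unsatisfiable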